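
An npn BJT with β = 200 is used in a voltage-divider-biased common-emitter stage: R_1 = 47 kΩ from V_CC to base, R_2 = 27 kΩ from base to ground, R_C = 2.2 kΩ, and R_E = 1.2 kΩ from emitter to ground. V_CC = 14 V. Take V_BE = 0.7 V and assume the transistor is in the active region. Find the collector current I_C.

I_C ≈ 3.4 mA

Thevenize the base divider: V_Th = V_CC·R_2/(R_1+R_2) = 14×27/74 = 5.11 V, R_Th = R_1‖R_2 = 17.1 kΩ.
Base-emitter loop: V_Th = I_B·R_Th + V_BE + (β+1)I_B·R_E, so I_B = (5.11 − 0.7) / (17.1 + 201×1.2) = 0.0171 mA.
I_C = β·I_B = 200×0.0171 = 3.41 mA, and I_E = (β+1)I_B = 3.43 mA.
V_CE = V_CC − I_C·R_C − I_E·R_E = 14 − 3.41×2.2 − 3.43×1.2 = 2.38 V.
V_CE = 2.38 V > 0.2 V confirms active-region operation.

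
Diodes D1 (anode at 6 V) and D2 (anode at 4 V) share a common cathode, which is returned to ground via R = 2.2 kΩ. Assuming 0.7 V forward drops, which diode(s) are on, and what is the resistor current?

Only D1 conducts; I_R ≈ 2.4 mA

Assume both conduct. Then node N would need to be at both 6−0.7 = 5.3 V and 4−0.7 = 3.3 V, which is impossible.
Assume only D1 conducts: V_N = 6 − 0.7 = 5.3 V, so I_R = 5.3/2.2 = 2.41 mA.
Check D2: its anode-to-cathode voltage is 4 − 5.3 = -1.3 V < 0.7 V, so it is off. The assumption is consistent.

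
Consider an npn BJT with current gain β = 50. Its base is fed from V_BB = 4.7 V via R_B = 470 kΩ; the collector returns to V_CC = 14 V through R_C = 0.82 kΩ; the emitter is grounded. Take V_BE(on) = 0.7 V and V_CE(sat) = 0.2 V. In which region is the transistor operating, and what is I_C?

active; I_C ≈ 0.43 mA

Assume active. Base-emitter loop: I_B = (V_BB − V_BE)/R_B = (4.7 − 0.7)/470 = 0.00851 mA.
I_C = β·I_B = 50×0.00851 = 0.426 mA.
V_CE = V_CC − I_C·R_C = 14 − 0.426×0.82 = 13.7 V > V_CE(sat), so the active-region assumption holds.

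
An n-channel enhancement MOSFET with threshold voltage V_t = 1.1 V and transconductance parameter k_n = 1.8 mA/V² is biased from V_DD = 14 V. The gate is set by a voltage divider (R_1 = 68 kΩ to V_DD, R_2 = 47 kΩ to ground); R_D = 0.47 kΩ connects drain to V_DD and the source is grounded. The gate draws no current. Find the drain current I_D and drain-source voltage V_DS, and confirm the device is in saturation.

V_G = V_DD·R_2/(R_1+R_2) = 14×47/115 = 5.72 V. With the source grounded, V_GS = V_G = 5.72 V.
Assume saturation: I_D = (k_n/2)(V_GS − V_t)² = (1.8/2)×(5.72 − 1.1)² = 0.9×4.62² = 19.2 mA.
V_DS = V_DD − I_D·R_D = 14 − 19.2×0.47 = 4.96 V.
Saturation requires V_DS ≥ V_GS − V_t = 4.62 V; 4.96 ≥ 4.62 ✓.

I_D ≈ 19 mA, V_DS ≈ 5 V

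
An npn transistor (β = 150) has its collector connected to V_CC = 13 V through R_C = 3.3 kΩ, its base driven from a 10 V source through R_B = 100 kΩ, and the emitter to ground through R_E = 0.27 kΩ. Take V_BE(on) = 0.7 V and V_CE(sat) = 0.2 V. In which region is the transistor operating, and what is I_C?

saturation; I_C ≈ 3.6 mA

Assume active: I_B = (10 − 0.7)/(100 + 151×0.27) = 0.0661 mA, I_C = β·I_B = 9.91 mA.
Then V_CE = 13 − 9.91×3.3 − 9.98×0.27 = -22.4 V < 0.2 V — the active assumption fails.
Re-solve with V_CE = 0.2 V. KCL at the emitter: V_E/R_E = (V_BB−0.7−V_E)/R_B + (V_CC−0.2−V_E)/R_C, giving V_E = 0.989 V.
I_C = (V_CC − 0.2 − V_E)/R_C = (12.8 − 0.989)/3.3 = 3.58 mA.
Check: I_B = (9.3 − 0.989)/100 = 0.0831 mA, and β·I_B = 12.5 mA > I_C, confirming saturation.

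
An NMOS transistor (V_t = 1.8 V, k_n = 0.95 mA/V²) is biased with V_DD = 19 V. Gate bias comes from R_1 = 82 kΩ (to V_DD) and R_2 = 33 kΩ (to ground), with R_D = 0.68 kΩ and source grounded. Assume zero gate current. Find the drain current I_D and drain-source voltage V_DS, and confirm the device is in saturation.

I_D ≈ 6.3 mA, V_DS ≈ 15 V

V_G = V_DD·R_2/(R_1+R_2) = 19×33/115 = 5.45 V. With the source grounded, V_GS = V_G = 5.45 V.
Assume saturation: I_D = (k_n/2)(V_GS − V_t)² = (0.95/2)×(5.45 − 1.8)² = 0.475×3.65² = 6.34 mA.
V_DS = V_DD − I_D·R_D = 19 − 6.34×0.68 = 14.7 V.
Saturation requires V_DS ≥ V_GS − V_t = 3.65 V; 14.7 ≥ 3.65 ✓.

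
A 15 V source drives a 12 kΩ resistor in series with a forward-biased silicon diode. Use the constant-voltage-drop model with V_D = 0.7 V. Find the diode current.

I ≈ 1.2 mA

KVL around the loop: 15 = V_D + I·R = 0.7 + I × 12 kΩ.
So I = (15 − 0.7) / 12 kΩ = 14.3 / 12 = 1.19 mA.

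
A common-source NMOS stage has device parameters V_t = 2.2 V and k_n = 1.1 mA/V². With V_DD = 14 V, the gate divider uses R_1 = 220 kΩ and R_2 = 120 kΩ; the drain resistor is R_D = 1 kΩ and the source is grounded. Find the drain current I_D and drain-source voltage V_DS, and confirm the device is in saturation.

V_G = V_DD·R_2/(R_1+R_2) = 14×120/340 = 4.94 V. With the source grounded, V_GS = V_G = 4.94 V.
Assume saturation: I_D = (k_n/2)(V_GS − V_t)² = (1.1/2)×(4.94 − 2.2)² = 0.55×2.74² = 4.13 mA.
V_DS = V_DD − I_D·R_D = 14 − 4.13×1 = 9.87 V.
Saturation requires V_DS ≥ V_GS − V_t = 2.74 V; 9.87 ≥ 2.74 ✓.

I_D ≈ 4.1 mA, V_DS ≈ 9.9 V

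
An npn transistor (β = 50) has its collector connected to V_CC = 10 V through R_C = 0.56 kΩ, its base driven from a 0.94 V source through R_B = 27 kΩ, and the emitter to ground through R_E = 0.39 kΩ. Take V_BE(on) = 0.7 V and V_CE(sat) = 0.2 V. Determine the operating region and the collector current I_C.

active; I_C ≈ 0.26 mA

Assume active. Base-emitter loop: I_B = (V_BB − V_BE)/(R_B + (β+1)R_E) = (0.94 − 0.7)/(27 + 51×0.39) = 0.00512 mA.
I_C = β·I_B = 50×0.00512 = 0.256 mA.
V_CE = V_CC − I_C·R_C − I_E·R_E = 10 − 0.256×0.56 − 0.261×0.39 = 9.75 V > V_CE(sat), so the active-region assumption holds.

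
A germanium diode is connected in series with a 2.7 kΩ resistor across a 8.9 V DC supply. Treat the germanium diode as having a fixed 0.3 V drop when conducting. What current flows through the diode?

KVL around the loop: 8.9 = V_D + I·R = 0.3 + I × 2.7 kΩ.
So I = (8.9 − 0.3) / 2.7 kΩ = 8.6 / 2.7 = 3.19 mA.

I ≈ 3.2 mA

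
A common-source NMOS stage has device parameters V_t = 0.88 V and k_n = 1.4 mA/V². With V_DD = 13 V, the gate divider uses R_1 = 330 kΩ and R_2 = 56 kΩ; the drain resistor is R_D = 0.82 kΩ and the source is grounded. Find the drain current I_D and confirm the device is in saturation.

I_D ≈ 0.71 mA

V_G = V_DD·R_2/(R_1+R_2) = 13×56/386 = 1.89 V. With the source grounded, V_GS = V_G = 1.89 V.
Assume saturation: I_D = (k_n/2)(V_GS − V_t)² = (1.4/2)×(1.89 − 0.88)² = 0.7×1.01² = 0.708 mA.
V_DS = V_DD − I_D·R_D = 13 − 0.708×0.82 = 12.4 V.
Saturation requires V_DS ≥ V_GS − V_t = 1.01 V; 12.4 ≥ 1.01 ✓.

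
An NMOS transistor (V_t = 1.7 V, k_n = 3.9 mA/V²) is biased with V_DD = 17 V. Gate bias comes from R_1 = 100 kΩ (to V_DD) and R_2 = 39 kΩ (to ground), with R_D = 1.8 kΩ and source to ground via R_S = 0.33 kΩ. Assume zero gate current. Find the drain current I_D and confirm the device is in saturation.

V_G = V_DD·R_2/(R_1+R_2) = 17×39/139 = 4.77 V.
Assume saturation: I_D = (k_n/2)(V_GS − V_t)² with V_GS = V_G − I_D·R_S = 4.77 − 0.33·I_D.
Substituting gives 0.212·I_D² − 4.95·I_D + 18.4 = 0, with roots I_D = 4.63 or 18.7 mA.
The root I_D = 18.7 mA gives V_GS = -1.4 V ≤ V_t, so take I_D = 4.63 mA.
Then V_GS = 3.24 V and V_DS = V_DD − I_D(R_D+R_S) = 17 − 4.63×2.13 = 7.13 V.
Saturation requires V_DS ≥ V_GS − V_t = 1.54 V; 7.13 ≥ 1.54 ✓.

I_D ≈ 4.6 mA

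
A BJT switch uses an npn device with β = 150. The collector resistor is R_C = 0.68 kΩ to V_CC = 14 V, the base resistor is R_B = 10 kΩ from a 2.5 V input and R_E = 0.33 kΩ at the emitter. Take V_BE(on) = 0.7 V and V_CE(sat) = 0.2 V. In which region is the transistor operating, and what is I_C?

active; I_C ≈ 4.5 mA

Assume active. Base-emitter loop: I_B = (V_BB − V_BE)/(R_B + (β+1)R_E) = (2.5 − 0.7)/(10 + 151×0.33) = 0.0301 mA.
I_C = β·I_B = 150×0.0301 = 4.51 mA.
V_CE = V_CC − I_C·R_C − I_E·R_E = 14 − 4.51×0.68 − 4.54×0.33 = 9.43 V > V_CE(sat), so the active-region assumption holds.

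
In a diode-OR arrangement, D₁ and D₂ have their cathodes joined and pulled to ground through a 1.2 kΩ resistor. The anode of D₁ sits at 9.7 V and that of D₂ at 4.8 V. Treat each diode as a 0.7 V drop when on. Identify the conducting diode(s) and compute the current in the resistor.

Assume both conduct. Then node N would need to be at both 9.7−0.7 = 9 V and 4.8−0.7 = 4.1 V, which is impossible.
Assume only D₁ conducts: V_N = 9.7 − 0.7 = 9 V, so I_R = 9/1.2 = 7.5 mA.
Check D₂: its anode-to-cathode voltage is 4.8 − 9 = -4.2 V < 0.7 V, so it is off. The assumption is consistent.

Only D₁ conducts; I_R ≈ 7.5 mA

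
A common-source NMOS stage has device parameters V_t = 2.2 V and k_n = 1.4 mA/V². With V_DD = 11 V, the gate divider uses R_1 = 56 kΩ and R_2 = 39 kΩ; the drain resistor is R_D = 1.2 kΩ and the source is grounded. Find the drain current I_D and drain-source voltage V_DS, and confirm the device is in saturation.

I_D ≈ 3.8 mA, V_DS ≈ 6.5 V

V_G = V_DD·R_2/(R_1+R_2) = 11×39/95 = 4.52 V. With the source grounded, V_GS = V_G = 4.52 V.
Assume saturation: I_D = (k_n/2)(V_GS − V_t)² = (1.4/2)×(4.52 − 2.2)² = 0.7×2.32² = 3.75 mA.
V_DS = V_DD − I_D·R_D = 11 − 3.75×1.2 = 6.5 V.
Saturation requires V_DS ≥ V_GS − V_t = 2.32 V; 6.5 ≥ 2.32 ✓.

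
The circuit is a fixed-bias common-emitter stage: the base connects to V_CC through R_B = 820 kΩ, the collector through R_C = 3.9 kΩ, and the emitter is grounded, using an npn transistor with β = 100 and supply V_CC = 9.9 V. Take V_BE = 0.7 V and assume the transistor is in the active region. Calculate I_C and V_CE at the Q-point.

I_C ≈ 1.1 mA, V_CE ≈ 5.5 V

Base loop: V_CC = I_B·R_B + V_BE, so I_B = (9.9 − 0.7)/820 kΩ = 0.0112 mA.
In the active region I_C = β·I_B = 100 × 0.0112 = 1.12 mA.
Collector loop: V_CE = V_CC − I_C·R_C = 9.9 − 1.12×3.9 = 5.52 V.
Since V_CE = 5.52 V > V_CE(sat) ≈ 0.2 V, the transistor is in the active region as assumed.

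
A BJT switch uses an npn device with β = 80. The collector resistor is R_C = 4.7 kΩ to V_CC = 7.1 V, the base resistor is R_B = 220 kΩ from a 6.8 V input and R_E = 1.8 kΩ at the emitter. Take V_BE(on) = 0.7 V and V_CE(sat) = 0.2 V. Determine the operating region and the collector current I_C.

Assume active: I_B = (6.8 − 0.7)/(220 + 81×1.8) = 0.0167 mA, I_C = β·I_B = 1.33 mA.
Then V_CE = 7.1 − 1.33×4.7 − 1.35×1.8 = -1.6 V < 0.2 V — the active assumption fails.
Re-solve with V_CE = 0.2 V. KCL at the emitter: V_E/R_E = (V_BB−0.7−V_E)/R_B + (V_CC−0.2−V_E)/R_C, giving V_E = 1.94 V.
I_C = (V_CC − 0.2 − V_E)/R_C = (6.9 − 1.94)/4.7 = 1.06 mA.
Check: I_B = (6.1 − 1.94)/220 = 0.0189 mA, and β·I_B = 1.51 mA > I_C, confirming saturation.

saturation; I_C ≈ 1.1 mA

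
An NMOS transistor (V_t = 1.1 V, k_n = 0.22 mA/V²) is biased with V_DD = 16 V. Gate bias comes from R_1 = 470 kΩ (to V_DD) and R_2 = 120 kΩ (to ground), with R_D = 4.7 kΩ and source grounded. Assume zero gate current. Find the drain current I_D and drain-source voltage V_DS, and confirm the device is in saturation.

V_G = V_DD·R_2/(R_1+R_2) = 16×120/590 = 3.25 V. With the source grounded, V_GS = V_G = 3.25 V.
Assume saturation: I_D = (k_n/2)(V_GS − V_t)² = (0.22/2)×(3.25 − 1.1)² = 0.11×2.15² = 0.51 mA.
V_DS = V_DD − I_D·R_D = 16 − 0.51×4.7 = 13.6 V.
Saturation requires V_DS ≥ V_GS − V_t = 2.15 V; 13.6 ≥ 2.15 ✓.

I_D ≈ 0.51 mA, V_DS ≈ 14 V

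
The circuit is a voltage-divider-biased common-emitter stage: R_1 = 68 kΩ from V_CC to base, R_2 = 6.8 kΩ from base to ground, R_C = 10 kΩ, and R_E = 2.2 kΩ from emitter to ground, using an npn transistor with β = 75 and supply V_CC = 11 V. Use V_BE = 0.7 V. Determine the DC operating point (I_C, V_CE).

I_C ≈ 0.13 mA, V_CE ≈ 9.4 V

Thevenize the base divider: V_Th = V_CC·R_2/(R_1+R_2) = 11×6.8/74.8 = 1 V, R_Th = R_1‖R_2 = 6.18 kΩ.
Base-emitter loop: V_Th = I_B·R_Th + V_BE + (β+1)I_B·R_E, so I_B = (1 − 0.7) / (6.18 + 76×2.2) = 0.00173 mA.
I_C = β·I_B = 75×0.00173 = 0.13 mA, and I_E = (β+1)I_B = 0.132 mA.
V_CE = V_CC − I_C·R_C − I_E·R_E = 11 − 0.13×10 − 0.132×2.2 = 9.41 V.
V_CE = 9.41 V > 0.2 V confirms active-region operation.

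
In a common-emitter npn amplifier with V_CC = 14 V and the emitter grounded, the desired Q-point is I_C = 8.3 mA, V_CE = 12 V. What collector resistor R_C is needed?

R_C ≈ 0.24 kΩ

Collector loop: V_CC = I_C·R_C + V_CE.
R_C = (V_CC − V_CE)/I_C = (14 − 12)/8.3 = 0.241 kΩ.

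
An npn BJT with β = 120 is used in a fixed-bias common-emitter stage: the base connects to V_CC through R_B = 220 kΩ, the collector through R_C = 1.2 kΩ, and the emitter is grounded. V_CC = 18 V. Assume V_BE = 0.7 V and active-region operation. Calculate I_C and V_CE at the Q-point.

Base loop: V_CC = I_B·R_B + V_BE, so I_B = (18 − 0.7)/220 kΩ = 0.0786 mA.
In the active region I_C = β·I_B = 120 × 0.0786 = 9.44 mA.
Collector loop: V_CE = V_CC − I_C·R_C = 18 − 9.44×1.2 = 6.68 V.
Since V_CE = 6.68 V > V_CE(sat) ≈ 0.2 V, the transistor is in the active region as assumed.

I_C ≈ 9.4 mA, V_CE ≈ 6.7 V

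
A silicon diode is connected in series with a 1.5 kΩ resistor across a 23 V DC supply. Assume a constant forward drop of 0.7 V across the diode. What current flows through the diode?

I ≈ 15 mA

KVL around the loop: 23 = V_D + I·R = 0.7 + I × 1.5 kΩ.
So I = (23 − 0.7) / 1.5 kΩ = 22.3 / 1.5 = 14.9 mA.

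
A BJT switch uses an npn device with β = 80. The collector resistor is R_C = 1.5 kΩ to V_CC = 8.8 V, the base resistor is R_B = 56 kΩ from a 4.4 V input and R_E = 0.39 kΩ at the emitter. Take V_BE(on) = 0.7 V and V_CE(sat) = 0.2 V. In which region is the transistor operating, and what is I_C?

active; I_C ≈ 3.4 mA

Assume active. Base-emitter loop: I_B = (V_BB − V_BE)/(R_B + (β+1)R_E) = (4.4 − 0.7)/(56 + 81×0.39) = 0.0422 mA.
I_C = β·I_B = 80×0.0422 = 3.38 mA.
V_CE = V_CC − I_C·R_C − I_E·R_E = 8.8 − 3.38×1.5 − 3.42×0.39 = 2.4 V > V_CE(sat), so the active-region assumption holds.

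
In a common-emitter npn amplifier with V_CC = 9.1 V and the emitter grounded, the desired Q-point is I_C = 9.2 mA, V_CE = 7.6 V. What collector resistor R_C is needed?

Collector loop: V_CC = I_C·R_C + V_CE.
R_C = (V_CC − V_CE)/I_C = (9.1 − 7.6)/9.2 = 0.163 kΩ.

R_C ≈ 0.16 kΩ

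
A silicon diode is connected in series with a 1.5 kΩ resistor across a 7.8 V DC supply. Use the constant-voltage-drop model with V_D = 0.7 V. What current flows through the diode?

I ≈ 4.7 mA

KVL around the loop: 7.8 = V_D + I·R = 0.7 + I × 1.5 kΩ.
So I = (7.8 − 0.7) / 1.5 kΩ = 7.1 / 1.5 = 4.73 mA.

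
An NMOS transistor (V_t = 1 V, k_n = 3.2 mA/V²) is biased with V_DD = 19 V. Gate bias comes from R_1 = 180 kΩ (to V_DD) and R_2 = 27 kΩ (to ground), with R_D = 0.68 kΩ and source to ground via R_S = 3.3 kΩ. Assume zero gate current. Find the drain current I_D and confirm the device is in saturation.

I_D ≈ 0.31 mA

V_G = V_DD·R_2/(R_1+R_2) = 19×27/207 = 2.48 V.
Assume saturation: I_D = (k_n/2)(V_GS − V_t)² with V_GS = V_G − I_D·R_S = 2.48 − 3.3·I_D.
Substituting gives 17.4·I_D² − 16.6·I_D + 3.5 = 0, with roots I_D = 0.314 or 0.64 mA.
The root I_D = 0.64 mA gives V_GS = 0.368 V ≤ V_t, so take I_D = 0.314 mA.
Then V_GS = 1.44 V and V_DS = V_DD − I_D(R_D+R_S) = 19 − 0.314×3.98 = 17.8 V.
Saturation requires V_DS ≥ V_GS − V_t = 0.443 V; 17.8 ≥ 0.443 ✓.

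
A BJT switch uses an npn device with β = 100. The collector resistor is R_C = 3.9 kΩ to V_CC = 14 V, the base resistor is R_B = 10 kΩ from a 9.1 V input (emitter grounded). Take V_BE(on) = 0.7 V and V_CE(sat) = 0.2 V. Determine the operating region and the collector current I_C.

saturation; I_C ≈ 3.5 mA

Assume active: I_B = (9.1 − 0.7)/10 = 0.84 mA, giving I_C = β·I_B = 84 mA.
But then V_CE = 14 − 84×3.9 = -314 V < V_CE(sat) = 0.2 V — impossible in the active region.
So the transistor is saturated. With V_CE = 0.2 V, I_C = (V_CC − 0.2)/R_C = 13.8/3.9 = 3.54 mA.
Check: β·I_B = 84 mA > I_C = 3.54 mA, confirming saturation.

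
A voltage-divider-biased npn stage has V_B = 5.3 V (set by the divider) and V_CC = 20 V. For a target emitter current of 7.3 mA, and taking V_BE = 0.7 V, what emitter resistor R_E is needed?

V_E = V_B − V_BE = 5.3 − 0.7 = 4.6 V.
R_E = V_E / I_E = 4.6 / 7.3 = 0.63 kΩ.

R_E ≈ 0.63 kΩ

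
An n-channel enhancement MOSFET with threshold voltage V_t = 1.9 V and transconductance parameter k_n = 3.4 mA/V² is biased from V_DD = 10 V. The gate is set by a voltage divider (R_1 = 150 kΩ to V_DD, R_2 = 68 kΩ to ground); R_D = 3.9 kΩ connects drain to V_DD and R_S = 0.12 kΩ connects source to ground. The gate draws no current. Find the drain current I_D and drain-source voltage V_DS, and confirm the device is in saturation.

I_D ≈ 1.7 mA, V_DS ≈ 3 V

V_G = V_DD·R_2/(R_1+R_2) = 10×68/218 = 3.12 V.
Assume saturation: I_D = (k_n/2)(V_GS − V_t)² with V_GS = V_G − I_D·R_S = 3.12 − 0.12·I_D.
Substituting gives 0.0245·I_D² − 1.5·I_D + 2.53 = 0, with roots I_D = 1.74 or 59.4 mA.
The root I_D = 59.4 mA gives V_GS = -4.01 V ≤ V_t, so take I_D = 1.74 mA.
Then V_GS = 2.91 V and V_DS = V_DD − I_D(R_D+R_S) = 10 − 1.74×4.02 = 3.02 V.
Saturation requires V_DS ≥ V_GS − V_t = 1.01 V; 3.02 ≥ 1.01 ✓.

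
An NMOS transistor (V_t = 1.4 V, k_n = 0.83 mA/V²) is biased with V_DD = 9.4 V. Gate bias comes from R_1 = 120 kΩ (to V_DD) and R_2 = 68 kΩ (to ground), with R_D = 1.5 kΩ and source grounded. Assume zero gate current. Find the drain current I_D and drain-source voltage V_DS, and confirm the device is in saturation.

I_D ≈ 1.7 mA, V_DS ≈ 6.9 V

V_G = V_DD·R_2/(R_1+R_2) = 9.4×68/188 = 3.4 V. With the source grounded, V_GS = V_G = 3.4 V.
Assume saturation: I_D = (k_n/2)(V_GS − V_t)² = (0.83/2)×(3.4 − 1.4)² = 0.415×2² = 1.66 mA.
V_DS = V_DD − I_D·R_D = 9.4 − 1.66×1.5 = 6.91 V.
Saturation requires V_DS ≥ V_GS − V_t = 2 V; 6.91 ≥ 2 ✓.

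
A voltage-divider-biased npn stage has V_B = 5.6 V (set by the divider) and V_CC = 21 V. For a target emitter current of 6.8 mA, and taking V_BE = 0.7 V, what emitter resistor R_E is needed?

V_E = V_B − V_BE = 5.6 − 0.7 = 4.9 V.
R_E = V_E / I_E = 4.9 / 6.8 = 0.721 kΩ.

R_E ≈ 0.72 kΩ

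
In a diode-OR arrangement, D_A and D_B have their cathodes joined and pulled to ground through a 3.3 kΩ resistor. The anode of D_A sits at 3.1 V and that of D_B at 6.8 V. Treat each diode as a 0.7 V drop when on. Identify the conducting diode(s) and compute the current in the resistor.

Only D_B conducts; I_R ≈ 1.8 mA

Assume both conduct. Then node N would need to be at both 3.1−0.7 = 2.4 V and 6.8−0.7 = 6.1 V, which is impossible.
Assume only D_B conducts: V_N = 6.8 − 0.7 = 6.1 V, so I_R = 6.1/3.3 = 1.85 mA.
Check D_A: its anode-to-cathode voltage is 3.1 − 6.1 = -3 V < 0.7 V, so it is off. The assumption is consistent.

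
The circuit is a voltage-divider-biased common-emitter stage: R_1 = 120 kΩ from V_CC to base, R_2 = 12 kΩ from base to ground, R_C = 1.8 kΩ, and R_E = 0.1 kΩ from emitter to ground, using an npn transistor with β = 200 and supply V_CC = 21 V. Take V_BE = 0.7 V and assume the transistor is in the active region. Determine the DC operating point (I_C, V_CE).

Thevenize the base divider: V_Th = V_CC·R_2/(R_1+R_2) = 21×12/132 = 1.91 V, R_Th = R_1‖R_2 = 10.9 kΩ.
Base-emitter loop: V_Th = I_B·R_Th + V_BE + (β+1)I_B·R_E, so I_B = (1.91 − 0.7) / (10.9 + 201×0.1) = 0.039 mA.
I_C = β·I_B = 200×0.039 = 7.8 mA, and I_E = (β+1)I_B = 7.84 mA.
V_CE = V_CC − I_C·R_C − I_E·R_E = 21 − 7.8×1.8 − 7.84×0.1 = 6.18 V.
V_CE = 6.18 V > 0.2 V confirms active-region operation.

I_C ≈ 7.8 mA, V_CE ≈ 6.2 V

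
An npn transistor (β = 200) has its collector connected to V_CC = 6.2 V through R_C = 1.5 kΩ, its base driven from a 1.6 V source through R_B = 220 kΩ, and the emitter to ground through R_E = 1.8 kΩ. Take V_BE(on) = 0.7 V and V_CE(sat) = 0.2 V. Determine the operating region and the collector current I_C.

Assume active. Base-emitter loop: I_B = (V_BB − V_BE)/(R_B + (β+1)R_E) = (1.6 − 0.7)/(220 + 201×1.8) = 0.00155 mA.
I_C = β·I_B = 200×0.00155 = 0.309 mA.
V_CE = V_CC − I_C·R_C − I_E·R_E = 6.2 − 0.309×1.5 − 0.311×1.8 = 5.18 V > V_CE(sat), so the active-region assumption holds.

active; I_C ≈ 0.31 mA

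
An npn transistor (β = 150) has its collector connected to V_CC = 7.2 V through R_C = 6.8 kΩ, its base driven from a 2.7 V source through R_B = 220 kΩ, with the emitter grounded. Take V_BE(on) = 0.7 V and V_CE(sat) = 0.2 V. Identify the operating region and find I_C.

saturation; I_C ≈ 1 mA

Assume active: I_B = (2.7 − 0.7)/220 = 0.00909 mA, giving I_C = β·I_B = 1.36 mA.
But then V_CE = 7.2 − 1.36×6.8 = -2.07 V < V_CE(sat) = 0.2 V — impossible in the active region.
So the transistor is saturated. With V_CE = 0.2 V, I_C = (V_CC − 0.2)/R_C = 7/6.8 = 1.03 mA.
Check: β·I_B = 1.36 mA > I_C = 1.03 mA, confirming saturation.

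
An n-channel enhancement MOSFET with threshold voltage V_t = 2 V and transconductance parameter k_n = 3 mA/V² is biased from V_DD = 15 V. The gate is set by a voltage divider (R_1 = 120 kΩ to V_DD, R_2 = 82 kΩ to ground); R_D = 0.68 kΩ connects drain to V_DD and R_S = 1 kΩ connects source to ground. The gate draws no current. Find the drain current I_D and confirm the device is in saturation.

I_D ≈ 2.7 mA

V_G = V_DD·R_2/(R_1+R_2) = 15×82/202 = 6.09 V.
Assume saturation: I_D = (k_n/2)(V_GS − V_t)² with V_GS = V_G − I_D·R_S = 6.09 − 1·I_D.
Substituting gives 1.5·I_D² − 13.3·I_D + 25.1 = 0, with roots I_D = 2.74 or 6.11 mA.
The root I_D = 6.11 mA gives V_GS = -0.0177 V ≤ V_t, so take I_D = 2.74 mA.
Then V_GS = 3.35 V and V_DS = V_DD − I_D(R_D+R_S) = 15 − 2.74×1.68 = 10.4 V.
Saturation requires V_DS ≥ V_GS − V_t = 1.35 V; 10.4 ≥ 1.35 ✓.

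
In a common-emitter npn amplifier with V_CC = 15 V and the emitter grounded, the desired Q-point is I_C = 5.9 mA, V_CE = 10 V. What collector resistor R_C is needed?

R_C ≈ 0.85 kΩ

Collector loop: V_CC = I_C·R_C + V_CE.
R_C = (V_CC − V_CE)/I_C = (15 − 10)/5.9 = 0.847 kΩ.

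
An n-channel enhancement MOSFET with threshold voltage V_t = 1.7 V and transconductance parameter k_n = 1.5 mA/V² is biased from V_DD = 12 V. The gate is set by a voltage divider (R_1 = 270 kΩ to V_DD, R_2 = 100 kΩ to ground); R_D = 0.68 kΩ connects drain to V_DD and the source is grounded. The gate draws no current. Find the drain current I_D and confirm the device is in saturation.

V_G = V_DD·R_2/(R_1+R_2) = 12×100/370 = 3.24 V. With the source grounded, V_GS = V_G = 3.24 V.
Assume saturation: I_D = (k_n/2)(V_GS − V_t)² = (1.5/2)×(3.24 − 1.7)² = 0.75×1.54² = 1.79 mA.
V_DS = V_DD − I_D·R_D = 12 − 1.79×0.68 = 10.8 V.
Saturation requires V_DS ≥ V_GS − V_t = 1.54 V; 10.8 ≥ 1.54 ✓.

I_D ≈ 1.8 mA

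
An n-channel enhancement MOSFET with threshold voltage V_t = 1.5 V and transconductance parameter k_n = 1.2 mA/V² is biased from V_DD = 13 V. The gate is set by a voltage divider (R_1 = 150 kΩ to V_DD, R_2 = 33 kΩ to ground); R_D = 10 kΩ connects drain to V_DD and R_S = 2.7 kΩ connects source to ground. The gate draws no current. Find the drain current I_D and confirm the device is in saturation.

I_D ≈ 0.14 mA

V_G = V_DD·R_2/(R_1+R_2) = 13×33/183 = 2.34 V.
Assume saturation: I_D = (k_n/2)(V_GS − V_t)² with V_GS = V_G − I_D·R_S = 2.34 − 2.7·I_D.
Substituting gives 4.37·I_D² − 3.74·I_D + 0.428 = 0, with roots I_D = 0.136 or 0.718 mA.
The root I_D = 0.718 mA gives V_GS = 0.406 V ≤ V_t, so take I_D = 0.136 mA.
Then V_GS = 1.98 V and V_DS = V_DD − I_D(R_D+R_S) = 13 − 0.136×12.7 = 11.3 V.
Saturation requires V_DS ≥ V_GS − V_t = 0.476 V; 11.3 ≥ 0.476 ✓.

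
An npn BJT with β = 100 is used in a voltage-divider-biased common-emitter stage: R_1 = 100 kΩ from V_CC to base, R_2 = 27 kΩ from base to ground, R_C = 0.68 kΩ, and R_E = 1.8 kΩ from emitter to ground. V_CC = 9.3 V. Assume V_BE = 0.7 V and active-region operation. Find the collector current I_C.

Thevenize the base divider: V_Th = V_CC·R_2/(R_1+R_2) = 9.3×27/127 = 1.98 V, R_Th = R_1‖R_2 = 21.3 kΩ.
Base-emitter loop: V_Th = I_B·R_Th + V_BE + (β+1)I_B·R_E, so I_B = (1.98 − 0.7) / (21.3 + 101×1.8) = 0.00629 mA.
I_C = β·I_B = 100×0.00629 = 0.629 mA, and I_E = (β+1)I_B = 0.635 mA.
V_CE = V_CC − I_C·R_C − I_E·R_E = 9.3 − 0.629×0.68 − 0.635×1.8 = 7.73 V.
V_CE = 7.73 V > 0.2 V confirms active-region operation.

I_C ≈ 0.63 mA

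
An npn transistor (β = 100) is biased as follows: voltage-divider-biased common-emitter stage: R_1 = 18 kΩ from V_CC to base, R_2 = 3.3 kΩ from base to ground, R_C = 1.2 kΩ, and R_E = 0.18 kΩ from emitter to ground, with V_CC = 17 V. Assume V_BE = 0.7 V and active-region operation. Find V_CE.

Thevenize the base divider: V_Th = V_CC·R_2/(R_1+R_2) = 17×3.3/21.3 = 2.63 V, R_Th = R_1‖R_2 = 2.79 kΩ.
Base-emitter loop: V_Th = I_B·R_Th + V_BE + (β+1)I_B·R_E, so I_B = (2.63 − 0.7) / (2.79 + 101×0.18) = 0.0922 mA.
I_C = β·I_B = 100×0.0922 = 9.22 mA, and I_E = (β+1)I_B = 9.31 mA.
V_CE = V_CC − I_C·R_C − I_E·R_E = 17 − 9.22×1.2 − 9.31×0.18 = 4.26 V.
V_CE = 4.26 V > 0.2 V confirms active-region operation.

V_CE ≈ 4.3 V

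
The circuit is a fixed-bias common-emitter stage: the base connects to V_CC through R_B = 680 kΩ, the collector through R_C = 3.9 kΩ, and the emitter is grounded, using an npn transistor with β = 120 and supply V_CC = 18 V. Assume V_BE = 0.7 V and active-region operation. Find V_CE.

V_CE ≈ 6.1 V

Base loop: V_CC = I_B·R_B + V_BE, so I_B = (18 − 0.7)/680 kΩ = 0.0254 mA.
In the active region I_C = β·I_B = 120 × 0.0254 = 3.05 mA.
Collector loop: V_CE = V_CC − I_C·R_C = 18 − 3.05×3.9 = 6.09 V.
Since V_CE = 6.09 V > V_CE(sat) ≈ 0.2 V, the transistor is in the active region as assumed.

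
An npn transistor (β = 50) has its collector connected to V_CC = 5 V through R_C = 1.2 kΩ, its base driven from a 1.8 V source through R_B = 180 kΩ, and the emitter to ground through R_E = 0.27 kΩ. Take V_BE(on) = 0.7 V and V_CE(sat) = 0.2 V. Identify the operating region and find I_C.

active; I_C ≈ 0.28 mA

Assume active. Base-emitter loop: I_B = (V_BB − V_BE)/(R_B + (β+1)R_E) = (1.8 − 0.7)/(180 + 51×0.27) = 0.00568 mA.
I_C = β·I_B = 50×0.00568 = 0.284 mA.
V_CE = V_CC − I_C·R_C − I_E·R_E = 5 − 0.284×1.2 − 0.29×0.27 = 4.58 V > V_CE(sat), so the active-region assumption holds.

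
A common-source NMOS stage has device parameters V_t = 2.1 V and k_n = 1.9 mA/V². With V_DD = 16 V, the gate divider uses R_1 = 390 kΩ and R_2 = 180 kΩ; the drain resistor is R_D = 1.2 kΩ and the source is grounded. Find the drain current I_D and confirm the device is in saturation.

V_G = V_DD·R_2/(R_1+R_2) = 16×180/570 = 5.05 V. With the source grounded, V_GS = V_G = 5.05 V.
Assume saturation: I_D = (k_n/2)(V_GS − V_t)² = (1.9/2)×(5.05 − 2.1)² = 0.95×2.95² = 8.28 mA.
V_DS = V_DD − I_D·R_D = 16 − 8.28×1.2 = 6.06 V.
Saturation requires V_DS ≥ V_GS − V_t = 2.95 V; 6.06 ≥ 2.95 ✓.

I_D ≈ 8.3 mA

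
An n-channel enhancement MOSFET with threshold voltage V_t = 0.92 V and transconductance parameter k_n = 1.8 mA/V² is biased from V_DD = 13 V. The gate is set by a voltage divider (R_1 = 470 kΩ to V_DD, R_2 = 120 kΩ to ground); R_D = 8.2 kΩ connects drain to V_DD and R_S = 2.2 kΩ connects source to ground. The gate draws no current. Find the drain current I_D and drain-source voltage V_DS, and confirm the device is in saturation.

V_G = V_DD·R_2/(R_1+R_2) = 13×120/590 = 2.64 V.
Assume saturation: I_D = (k_n/2)(V_GS − V_t)² with V_GS = V_G − I_D·R_S = 2.64 − 2.2·I_D.
Substituting gives 4.36·I_D² − 7.83·I_D + 2.68 = 0, with roots I_D = 0.459 or 1.34 mA.
The root I_D = 1.34 mA gives V_GS = -0.299 V ≤ V_t, so take I_D = 0.459 mA.
Then V_GS = 1.63 V and V_DS = V_DD − I_D(R_D+R_S) = 13 − 0.459×10.4 = 8.23 V.
Saturation requires V_DS ≥ V_GS − V_t = 0.714 V; 8.23 ≥ 0.714 ✓.

I_D ≈ 0.46 mA, V_DS ≈ 8.2 V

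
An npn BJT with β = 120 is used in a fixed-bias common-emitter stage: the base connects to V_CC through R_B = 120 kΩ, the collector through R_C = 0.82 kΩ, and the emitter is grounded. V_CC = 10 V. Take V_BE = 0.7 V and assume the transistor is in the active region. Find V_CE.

Base loop: V_CC = I_B·R_B + V_BE, so I_B = (10 − 0.7)/120 kΩ = 0.0775 mA.
In the active region I_C = β·I_B = 120 × 0.0775 = 9.3 mA.
Collector loop: V_CE = V_CC − I_C·R_C = 10 − 9.3×0.82 = 2.37 V.
Since V_CE = 2.37 V > V_CE(sat) ≈ 0.2 V, the transistor is in the active region as assumed.

V_CE ≈ 2.4 V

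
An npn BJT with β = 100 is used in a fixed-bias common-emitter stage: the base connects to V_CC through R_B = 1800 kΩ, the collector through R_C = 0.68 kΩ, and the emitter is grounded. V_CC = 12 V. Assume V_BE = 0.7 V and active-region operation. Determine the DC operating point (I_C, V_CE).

I_C ≈ 0.63 mA, V_CE ≈ 12 V

Base loop: V_CC = I_B·R_B + V_BE, so I_B = (12 − 0.7)/1800 kΩ = 0.00628 mA.
In the active region I_C = β·I_B = 100 × 0.00628 = 0.628 mA.
Collector loop: V_CE = V_CC − I_C·R_C = 12 − 0.628×0.68 = 11.6 V.
Since V_CE = 11.6 V > V_CE(sat) ≈ 0.2 V, the transistor is in the active region as assumed.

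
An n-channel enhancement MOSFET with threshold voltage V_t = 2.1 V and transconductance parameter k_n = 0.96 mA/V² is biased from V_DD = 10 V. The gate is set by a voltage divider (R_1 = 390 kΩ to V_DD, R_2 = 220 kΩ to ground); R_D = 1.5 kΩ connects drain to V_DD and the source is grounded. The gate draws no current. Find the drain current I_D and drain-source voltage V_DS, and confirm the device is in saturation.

I_D ≈ 1.1 mA, V_DS ≈ 8.4 V

V_G = V_DD·R_2/(R_1+R_2) = 10×220/610 = 3.61 V. With the source grounded, V_GS = V_G = 3.61 V.
Assume saturation: I_D = (k_n/2)(V_GS − V_t)² = (0.96/2)×(3.61 − 2.1)² = 0.48×1.51² = 1.09 mA.
V_DS = V_DD − I_D·R_D = 10 − 1.09×1.5 = 8.37 V.
Saturation requires V_DS ≥ V_GS − V_t = 1.51 V; 8.37 ≥ 1.51 ✓.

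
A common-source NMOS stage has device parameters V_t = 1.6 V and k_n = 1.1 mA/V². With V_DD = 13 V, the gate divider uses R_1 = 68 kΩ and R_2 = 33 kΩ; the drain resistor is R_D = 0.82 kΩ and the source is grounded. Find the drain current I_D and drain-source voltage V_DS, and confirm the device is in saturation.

V_G = V_DD·R_2/(R_1+R_2) = 13×33/101 = 4.25 V. With the source grounded, V_GS = V_G = 4.25 V.
Assume saturation: I_D = (k_n/2)(V_GS − V_t)² = (1.1/2)×(4.25 − 1.6)² = 0.55×2.65² = 3.86 mA.
V_DS = V_DD − I_D·R_D = 13 − 3.86×0.82 = 9.84 V.
Saturation requires V_DS ≥ V_GS − V_t = 2.65 V; 9.84 ≥ 2.65 ✓.

I_D ≈ 3.9 mA, V_DS ≈ 9.8 V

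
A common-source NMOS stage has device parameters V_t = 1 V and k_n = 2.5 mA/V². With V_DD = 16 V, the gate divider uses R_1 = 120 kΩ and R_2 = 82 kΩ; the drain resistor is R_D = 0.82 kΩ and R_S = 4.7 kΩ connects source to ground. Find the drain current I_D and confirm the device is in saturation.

V_G = V_DD·R_2/(R_1+R_2) = 16×82/202 = 6.5 V.
Assume saturation: I_D = (k_n/2)(V_GS − V_t)² with V_GS = V_G − I_D·R_S = 6.5 − 4.7·I_D.
Substituting gives 27.6·I_D² − 65.6·I_D + 37.7 = 0, with roots I_D = 0.981 or 1.39 mA.
The root I_D = 1.39 mA gives V_GS = -0.056 V ≤ V_t, so take I_D = 0.981 mA.
Then V_GS = 1.89 V and V_DS = V_DD − I_D(R_D+R_S) = 16 − 0.981×5.52 = 10.6 V.
Saturation requires V_DS ≥ V_GS − V_t = 0.886 V; 10.6 ≥ 0.886 ✓.

I_D ≈ 0.98 mA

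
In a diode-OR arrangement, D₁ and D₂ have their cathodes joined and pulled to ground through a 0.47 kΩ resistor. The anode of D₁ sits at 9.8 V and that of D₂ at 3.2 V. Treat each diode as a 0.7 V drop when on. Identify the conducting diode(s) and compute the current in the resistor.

Assume both conduct. Then node N would need to be at both 9.8−0.7 = 9.1 V and 3.2−0.7 = 2.5 V, which is impossible.
Assume only D₁ conducts: V_N = 9.8 − 0.7 = 9.1 V, so I_R = 9.1/0.47 = 19.4 mA.
Check D₂: its anode-to-cathode voltage is 3.2 − 9.1 = -5.9 V < 0.7 V, so it is off. The assumption is consistent.

Only D₁ conducts; I_R ≈ 19 mA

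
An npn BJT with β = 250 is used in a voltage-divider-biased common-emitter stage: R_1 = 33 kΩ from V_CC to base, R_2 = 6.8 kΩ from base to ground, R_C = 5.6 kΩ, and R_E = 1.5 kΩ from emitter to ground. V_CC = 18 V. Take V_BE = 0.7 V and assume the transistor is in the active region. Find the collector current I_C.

Thevenize the base divider: V_Th = V_CC·R_2/(R_1+R_2) = 18×6.8/39.8 = 3.08 V, R_Th = R_1‖R_2 = 5.64 kΩ.
Base-emitter loop: V_Th = I_B·R_Th + V_BE + (β+1)I_B·R_E, so I_B = (3.08 − 0.7) / (5.64 + 251×1.5) = 0.00622 mA.
I_C = β·I_B = 250×0.00622 = 1.55 mA, and I_E = (β+1)I_B = 1.56 mA.
V_CE = V_CC − I_C·R_C − I_E·R_E = 18 − 1.55×5.6 − 1.56×1.5 = 6.96 V.
V_CE = 6.96 V > 0.2 V confirms active-region operation.

I_C ≈ 1.6 mA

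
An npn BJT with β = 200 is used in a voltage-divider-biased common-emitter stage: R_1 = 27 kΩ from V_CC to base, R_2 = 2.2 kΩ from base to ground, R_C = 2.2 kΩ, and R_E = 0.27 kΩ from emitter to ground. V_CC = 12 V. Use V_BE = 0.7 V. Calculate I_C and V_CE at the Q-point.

Thevenize the base divider: V_Th = V_CC·R_2/(R_1+R_2) = 12×2.2/29.2 = 0.904 V, R_Th = R_1‖R_2 = 2.03 kΩ.
Base-emitter loop: V_Th = I_B·R_Th + V_BE + (β+1)I_B·R_E, so I_B = (0.904 − 0.7) / (2.03 + 201×0.27) = 0.00363 mA.
I_C = β·I_B = 200×0.00363 = 0.725 mA, and I_E = (β+1)I_B = 0.729 mA.
V_CE = V_CC − I_C·R_C − I_E·R_E = 12 − 0.725×2.2 − 0.729×0.27 = 10.2 V.
V_CE = 10.2 V > 0.2 V confirms active-region operation.

I_C ≈ 0.73 mA, V_CE ≈ 10 V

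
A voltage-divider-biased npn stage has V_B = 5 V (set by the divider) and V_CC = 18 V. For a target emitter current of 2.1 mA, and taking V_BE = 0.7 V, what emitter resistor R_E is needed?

V_E = V_B − V_BE = 5 − 0.7 = 4.3 V.
R_E = V_E / I_E = 4.3 / 2.1 = 2.05 kΩ.

R_E ≈ 2 kΩ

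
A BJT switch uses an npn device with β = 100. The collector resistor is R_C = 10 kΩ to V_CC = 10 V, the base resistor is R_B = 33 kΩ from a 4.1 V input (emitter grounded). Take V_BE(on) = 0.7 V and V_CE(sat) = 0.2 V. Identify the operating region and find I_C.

Assume active: I_B = (4.1 − 0.7)/33 = 0.103 mA, giving I_C = β·I_B = 10.3 mA.
But then V_CE = 10 − 10.3×10 = -93 V < V_CE(sat) = 0.2 V — impossible in the active region.
So the transistor is saturated. With V_CE = 0.2 V, I_C = (V_CC − 0.2)/R_C = 9.8/10 = 0.98 mA.
Check: β·I_B = 10.3 mA > I_C = 0.98 mA, confirming saturation.

saturation; I_C ≈ 0.98 mA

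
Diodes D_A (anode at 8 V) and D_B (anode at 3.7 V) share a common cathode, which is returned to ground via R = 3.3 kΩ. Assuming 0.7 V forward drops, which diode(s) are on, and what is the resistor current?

Only D_A conducts; I_R ≈ 2.2 mA

Assume both conduct. Then node N would need to be at both 8−0.7 = 7.3 V and 3.7−0.7 = 3 V, which is impossible.
Assume only D_A conducts: V_N = 8 − 0.7 = 7.3 V, so I_R = 7.3/3.3 = 2.21 mA.
Check D_B: its anode-to-cathode voltage is 3.7 − 7.3 = -3.6 V < 0.7 V, so it is off. The assumption is consistent.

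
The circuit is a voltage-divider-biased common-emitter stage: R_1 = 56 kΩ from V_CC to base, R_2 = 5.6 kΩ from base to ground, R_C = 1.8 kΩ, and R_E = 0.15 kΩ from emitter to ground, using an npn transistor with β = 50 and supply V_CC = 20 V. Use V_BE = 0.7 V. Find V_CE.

Thevenize the base divider: V_Th = V_CC·R_2/(R_1+R_2) = 20×5.6/61.6 = 1.82 V, R_Th = R_1‖R_2 = 5.09 kΩ.
Base-emitter loop: V_Th = I_B·R_Th + V_BE + (β+1)I_B·R_E, so I_B = (1.82 − 0.7) / (5.09 + 51×0.15) = 0.0878 mA.
I_C = β·I_B = 50×0.0878 = 4.39 mA, and I_E = (β+1)I_B = 4.48 mA.
V_CE = V_CC − I_C·R_C − I_E·R_E = 20 − 4.39×1.8 − 4.48×0.15 = 11.4 V.
V_CE = 11.4 V > 0.2 V confirms active-region operation.

V_CE ≈ 11 V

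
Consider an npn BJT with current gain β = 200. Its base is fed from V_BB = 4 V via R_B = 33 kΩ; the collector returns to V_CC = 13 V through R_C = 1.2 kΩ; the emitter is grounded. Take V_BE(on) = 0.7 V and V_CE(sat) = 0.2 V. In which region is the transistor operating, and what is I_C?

Assume active: I_B = (4 − 0.7)/33 = 0.1 mA, giving I_C = β·I_B = 20 mA.
But then V_CE = 13 − 20×1.2 = -11 V < V_CE(sat) = 0.2 V — impossible in the active region.
So the transistor is saturated. With V_CE = 0.2 V, I_C = (V_CC − 0.2)/R_C = 12.8/1.2 = 10.7 mA.
Check: β·I_B = 20 mA > I_C = 10.7 mA, confirming saturation.

saturation; I_C ≈ 11 mA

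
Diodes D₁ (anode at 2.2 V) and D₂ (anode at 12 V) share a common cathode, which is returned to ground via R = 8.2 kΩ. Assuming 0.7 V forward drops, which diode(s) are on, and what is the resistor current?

Only D₂ conducts; I_R ≈ 1.4 mA

Assume both conduct. Then node N would need to be at both 2.2−0.7 = 1.5 V and 12−0.7 = 11.3 V, which is impossible.
Assume only D₂ conducts: V_N = 12 − 0.7 = 11.3 V, so I_R = 11.3/8.2 = 1.38 mA.
Check D₁: its anode-to-cathode voltage is 2.2 − 11.3 = -9.1 V < 0.7 V, so it is off. The assumption is consistent.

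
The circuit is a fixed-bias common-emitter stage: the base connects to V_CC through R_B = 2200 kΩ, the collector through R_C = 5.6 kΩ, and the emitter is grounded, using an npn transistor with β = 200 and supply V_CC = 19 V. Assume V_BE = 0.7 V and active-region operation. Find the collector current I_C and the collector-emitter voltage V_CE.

I_C ≈ 1.7 mA, V_CE ≈ 9.7 V

Base loop: V_CC = I_B·R_B + V_BE, so I_B = (19 − 0.7)/2200 kΩ = 0.00832 mA.
In the active region I_C = β·I_B = 200 × 0.00832 = 1.66 mA.
Collector loop: V_CE = V_CC − I_C·R_C = 19 − 1.66×5.6 = 9.68 V.
Since V_CE = 9.68 V > V_CE(sat) ≈ 0.2 V, the transistor is in the active region as assumed.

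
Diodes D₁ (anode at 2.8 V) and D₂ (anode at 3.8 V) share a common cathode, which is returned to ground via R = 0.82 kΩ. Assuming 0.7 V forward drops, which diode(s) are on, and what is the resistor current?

Only D₂ conducts; I_R ≈ 3.8 mA

Assume both conduct. Then node N would need to be at both 2.8−0.7 = 2.1 V and 3.8−0.7 = 3.1 V, which is impossible.
Assume only D₂ conducts: V_N = 3.8 − 0.7 = 3.1 V, so I_R = 3.1/0.82 = 3.78 mA.
Check D₁: its anode-to-cathode voltage is 2.8 − 3.1 = -0.3 V < 0.7 V, so it is off. The assumption is consistent.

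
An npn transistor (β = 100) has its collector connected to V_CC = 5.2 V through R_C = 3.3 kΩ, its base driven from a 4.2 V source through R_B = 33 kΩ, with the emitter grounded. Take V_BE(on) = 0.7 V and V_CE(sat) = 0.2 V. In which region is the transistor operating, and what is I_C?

saturation; I_C ≈ 1.5 mA

Assume active: I_B = (4.2 − 0.7)/33 = 0.106 mA, giving I_C = β·I_B = 10.6 mA.
But then V_CE = 5.2 − 10.6×3.3 = -29.8 V < V_CE(sat) = 0.2 V — impossible in the active region.
So the transistor is saturated. With V_CE = 0.2 V, I_C = (V_CC − 0.2)/R_C = 5/3.3 = 1.52 mA.
Check: β·I_B = 10.6 mA > I_C = 1.52 mA, confirming saturation.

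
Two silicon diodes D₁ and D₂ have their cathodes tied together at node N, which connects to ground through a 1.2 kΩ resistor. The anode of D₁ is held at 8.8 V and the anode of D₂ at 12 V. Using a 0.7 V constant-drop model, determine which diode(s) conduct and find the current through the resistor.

Only D₂ conducts; I_R ≈ 9.4 mA

Assume both conduct. Then node N would need to be at both 8.8−0.7 = 8.1 V and 12−0.7 = 11.3 V, which is impossible.
Assume only D₂ conducts: V_N = 12 − 0.7 = 11.3 V, so I_R = 11.3/1.2 = 9.42 mA.
Check D₁: its anode-to-cathode voltage is 8.8 − 11.3 = -2.5 V < 0.7 V, so it is off. The assumption is consistent.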